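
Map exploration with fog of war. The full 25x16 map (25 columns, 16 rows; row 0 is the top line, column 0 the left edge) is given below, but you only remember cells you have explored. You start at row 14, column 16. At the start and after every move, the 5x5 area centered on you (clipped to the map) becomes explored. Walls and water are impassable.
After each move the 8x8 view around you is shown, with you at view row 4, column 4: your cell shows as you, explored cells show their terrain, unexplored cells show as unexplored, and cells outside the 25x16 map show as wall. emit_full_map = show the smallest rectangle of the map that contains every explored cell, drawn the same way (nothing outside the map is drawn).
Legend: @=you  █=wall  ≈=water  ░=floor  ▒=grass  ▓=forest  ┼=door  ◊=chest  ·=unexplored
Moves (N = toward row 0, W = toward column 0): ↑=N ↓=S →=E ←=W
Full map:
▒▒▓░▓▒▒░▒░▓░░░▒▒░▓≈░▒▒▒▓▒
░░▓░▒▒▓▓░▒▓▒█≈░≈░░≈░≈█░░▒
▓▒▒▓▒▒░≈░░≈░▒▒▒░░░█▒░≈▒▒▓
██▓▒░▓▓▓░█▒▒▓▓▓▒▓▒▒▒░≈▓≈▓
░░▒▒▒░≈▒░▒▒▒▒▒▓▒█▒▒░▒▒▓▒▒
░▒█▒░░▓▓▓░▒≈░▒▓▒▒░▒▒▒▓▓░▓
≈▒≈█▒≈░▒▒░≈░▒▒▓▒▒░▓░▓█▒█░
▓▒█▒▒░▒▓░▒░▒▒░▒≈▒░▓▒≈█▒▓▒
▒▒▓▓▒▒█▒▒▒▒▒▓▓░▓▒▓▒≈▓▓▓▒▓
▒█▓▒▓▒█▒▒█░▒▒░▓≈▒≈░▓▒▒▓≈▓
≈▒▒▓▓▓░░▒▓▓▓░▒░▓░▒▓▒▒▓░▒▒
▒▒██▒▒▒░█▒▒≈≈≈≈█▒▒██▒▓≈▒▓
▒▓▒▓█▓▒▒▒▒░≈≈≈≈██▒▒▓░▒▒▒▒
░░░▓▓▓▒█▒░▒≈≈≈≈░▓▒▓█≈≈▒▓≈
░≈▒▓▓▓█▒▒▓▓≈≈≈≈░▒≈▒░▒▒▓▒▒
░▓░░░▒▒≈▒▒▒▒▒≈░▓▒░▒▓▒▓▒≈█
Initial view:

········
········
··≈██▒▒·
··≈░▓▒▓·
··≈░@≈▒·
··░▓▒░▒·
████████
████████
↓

········
··≈██▒▒·
··≈░▓▒▓·
··≈░▒≈▒·
··░▓@░▒·
████████
████████
████████

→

········
·≈██▒▒··
·≈░▓▒▓█·
·≈░▒≈▒░·
·░▓▒@▒▓·
████████
████████
████████

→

········
≈██▒▒···
≈░▓▒▓█≈·
≈░▒≈▒░▒·
░▓▒░@▓▒·
████████
████████
████████

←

········
·≈██▒▒··
·≈░▓▒▓█≈
·≈░▒≈▒░▒
·░▓▒@▒▓▒
████████
████████
████████

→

········
≈██▒▒···
≈░▓▒▓█≈·
≈░▒≈▒░▒·
░▓▒░@▓▒·
████████
████████
████████

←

········
·≈██▒▒··
·≈░▓▒▓█≈
·≈░▒≈▒░▒
·░▓▒@▒▓▒
████████
████████
████████

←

········
··≈██▒▒·
··≈░▓▒▓█
··≈░▒≈▒░
··░▓@░▒▓
████████
████████
████████

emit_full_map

≈██▒▒··
≈░▓▒▓█≈
≈░▒≈▒░▒
░▓@░▒▓▒


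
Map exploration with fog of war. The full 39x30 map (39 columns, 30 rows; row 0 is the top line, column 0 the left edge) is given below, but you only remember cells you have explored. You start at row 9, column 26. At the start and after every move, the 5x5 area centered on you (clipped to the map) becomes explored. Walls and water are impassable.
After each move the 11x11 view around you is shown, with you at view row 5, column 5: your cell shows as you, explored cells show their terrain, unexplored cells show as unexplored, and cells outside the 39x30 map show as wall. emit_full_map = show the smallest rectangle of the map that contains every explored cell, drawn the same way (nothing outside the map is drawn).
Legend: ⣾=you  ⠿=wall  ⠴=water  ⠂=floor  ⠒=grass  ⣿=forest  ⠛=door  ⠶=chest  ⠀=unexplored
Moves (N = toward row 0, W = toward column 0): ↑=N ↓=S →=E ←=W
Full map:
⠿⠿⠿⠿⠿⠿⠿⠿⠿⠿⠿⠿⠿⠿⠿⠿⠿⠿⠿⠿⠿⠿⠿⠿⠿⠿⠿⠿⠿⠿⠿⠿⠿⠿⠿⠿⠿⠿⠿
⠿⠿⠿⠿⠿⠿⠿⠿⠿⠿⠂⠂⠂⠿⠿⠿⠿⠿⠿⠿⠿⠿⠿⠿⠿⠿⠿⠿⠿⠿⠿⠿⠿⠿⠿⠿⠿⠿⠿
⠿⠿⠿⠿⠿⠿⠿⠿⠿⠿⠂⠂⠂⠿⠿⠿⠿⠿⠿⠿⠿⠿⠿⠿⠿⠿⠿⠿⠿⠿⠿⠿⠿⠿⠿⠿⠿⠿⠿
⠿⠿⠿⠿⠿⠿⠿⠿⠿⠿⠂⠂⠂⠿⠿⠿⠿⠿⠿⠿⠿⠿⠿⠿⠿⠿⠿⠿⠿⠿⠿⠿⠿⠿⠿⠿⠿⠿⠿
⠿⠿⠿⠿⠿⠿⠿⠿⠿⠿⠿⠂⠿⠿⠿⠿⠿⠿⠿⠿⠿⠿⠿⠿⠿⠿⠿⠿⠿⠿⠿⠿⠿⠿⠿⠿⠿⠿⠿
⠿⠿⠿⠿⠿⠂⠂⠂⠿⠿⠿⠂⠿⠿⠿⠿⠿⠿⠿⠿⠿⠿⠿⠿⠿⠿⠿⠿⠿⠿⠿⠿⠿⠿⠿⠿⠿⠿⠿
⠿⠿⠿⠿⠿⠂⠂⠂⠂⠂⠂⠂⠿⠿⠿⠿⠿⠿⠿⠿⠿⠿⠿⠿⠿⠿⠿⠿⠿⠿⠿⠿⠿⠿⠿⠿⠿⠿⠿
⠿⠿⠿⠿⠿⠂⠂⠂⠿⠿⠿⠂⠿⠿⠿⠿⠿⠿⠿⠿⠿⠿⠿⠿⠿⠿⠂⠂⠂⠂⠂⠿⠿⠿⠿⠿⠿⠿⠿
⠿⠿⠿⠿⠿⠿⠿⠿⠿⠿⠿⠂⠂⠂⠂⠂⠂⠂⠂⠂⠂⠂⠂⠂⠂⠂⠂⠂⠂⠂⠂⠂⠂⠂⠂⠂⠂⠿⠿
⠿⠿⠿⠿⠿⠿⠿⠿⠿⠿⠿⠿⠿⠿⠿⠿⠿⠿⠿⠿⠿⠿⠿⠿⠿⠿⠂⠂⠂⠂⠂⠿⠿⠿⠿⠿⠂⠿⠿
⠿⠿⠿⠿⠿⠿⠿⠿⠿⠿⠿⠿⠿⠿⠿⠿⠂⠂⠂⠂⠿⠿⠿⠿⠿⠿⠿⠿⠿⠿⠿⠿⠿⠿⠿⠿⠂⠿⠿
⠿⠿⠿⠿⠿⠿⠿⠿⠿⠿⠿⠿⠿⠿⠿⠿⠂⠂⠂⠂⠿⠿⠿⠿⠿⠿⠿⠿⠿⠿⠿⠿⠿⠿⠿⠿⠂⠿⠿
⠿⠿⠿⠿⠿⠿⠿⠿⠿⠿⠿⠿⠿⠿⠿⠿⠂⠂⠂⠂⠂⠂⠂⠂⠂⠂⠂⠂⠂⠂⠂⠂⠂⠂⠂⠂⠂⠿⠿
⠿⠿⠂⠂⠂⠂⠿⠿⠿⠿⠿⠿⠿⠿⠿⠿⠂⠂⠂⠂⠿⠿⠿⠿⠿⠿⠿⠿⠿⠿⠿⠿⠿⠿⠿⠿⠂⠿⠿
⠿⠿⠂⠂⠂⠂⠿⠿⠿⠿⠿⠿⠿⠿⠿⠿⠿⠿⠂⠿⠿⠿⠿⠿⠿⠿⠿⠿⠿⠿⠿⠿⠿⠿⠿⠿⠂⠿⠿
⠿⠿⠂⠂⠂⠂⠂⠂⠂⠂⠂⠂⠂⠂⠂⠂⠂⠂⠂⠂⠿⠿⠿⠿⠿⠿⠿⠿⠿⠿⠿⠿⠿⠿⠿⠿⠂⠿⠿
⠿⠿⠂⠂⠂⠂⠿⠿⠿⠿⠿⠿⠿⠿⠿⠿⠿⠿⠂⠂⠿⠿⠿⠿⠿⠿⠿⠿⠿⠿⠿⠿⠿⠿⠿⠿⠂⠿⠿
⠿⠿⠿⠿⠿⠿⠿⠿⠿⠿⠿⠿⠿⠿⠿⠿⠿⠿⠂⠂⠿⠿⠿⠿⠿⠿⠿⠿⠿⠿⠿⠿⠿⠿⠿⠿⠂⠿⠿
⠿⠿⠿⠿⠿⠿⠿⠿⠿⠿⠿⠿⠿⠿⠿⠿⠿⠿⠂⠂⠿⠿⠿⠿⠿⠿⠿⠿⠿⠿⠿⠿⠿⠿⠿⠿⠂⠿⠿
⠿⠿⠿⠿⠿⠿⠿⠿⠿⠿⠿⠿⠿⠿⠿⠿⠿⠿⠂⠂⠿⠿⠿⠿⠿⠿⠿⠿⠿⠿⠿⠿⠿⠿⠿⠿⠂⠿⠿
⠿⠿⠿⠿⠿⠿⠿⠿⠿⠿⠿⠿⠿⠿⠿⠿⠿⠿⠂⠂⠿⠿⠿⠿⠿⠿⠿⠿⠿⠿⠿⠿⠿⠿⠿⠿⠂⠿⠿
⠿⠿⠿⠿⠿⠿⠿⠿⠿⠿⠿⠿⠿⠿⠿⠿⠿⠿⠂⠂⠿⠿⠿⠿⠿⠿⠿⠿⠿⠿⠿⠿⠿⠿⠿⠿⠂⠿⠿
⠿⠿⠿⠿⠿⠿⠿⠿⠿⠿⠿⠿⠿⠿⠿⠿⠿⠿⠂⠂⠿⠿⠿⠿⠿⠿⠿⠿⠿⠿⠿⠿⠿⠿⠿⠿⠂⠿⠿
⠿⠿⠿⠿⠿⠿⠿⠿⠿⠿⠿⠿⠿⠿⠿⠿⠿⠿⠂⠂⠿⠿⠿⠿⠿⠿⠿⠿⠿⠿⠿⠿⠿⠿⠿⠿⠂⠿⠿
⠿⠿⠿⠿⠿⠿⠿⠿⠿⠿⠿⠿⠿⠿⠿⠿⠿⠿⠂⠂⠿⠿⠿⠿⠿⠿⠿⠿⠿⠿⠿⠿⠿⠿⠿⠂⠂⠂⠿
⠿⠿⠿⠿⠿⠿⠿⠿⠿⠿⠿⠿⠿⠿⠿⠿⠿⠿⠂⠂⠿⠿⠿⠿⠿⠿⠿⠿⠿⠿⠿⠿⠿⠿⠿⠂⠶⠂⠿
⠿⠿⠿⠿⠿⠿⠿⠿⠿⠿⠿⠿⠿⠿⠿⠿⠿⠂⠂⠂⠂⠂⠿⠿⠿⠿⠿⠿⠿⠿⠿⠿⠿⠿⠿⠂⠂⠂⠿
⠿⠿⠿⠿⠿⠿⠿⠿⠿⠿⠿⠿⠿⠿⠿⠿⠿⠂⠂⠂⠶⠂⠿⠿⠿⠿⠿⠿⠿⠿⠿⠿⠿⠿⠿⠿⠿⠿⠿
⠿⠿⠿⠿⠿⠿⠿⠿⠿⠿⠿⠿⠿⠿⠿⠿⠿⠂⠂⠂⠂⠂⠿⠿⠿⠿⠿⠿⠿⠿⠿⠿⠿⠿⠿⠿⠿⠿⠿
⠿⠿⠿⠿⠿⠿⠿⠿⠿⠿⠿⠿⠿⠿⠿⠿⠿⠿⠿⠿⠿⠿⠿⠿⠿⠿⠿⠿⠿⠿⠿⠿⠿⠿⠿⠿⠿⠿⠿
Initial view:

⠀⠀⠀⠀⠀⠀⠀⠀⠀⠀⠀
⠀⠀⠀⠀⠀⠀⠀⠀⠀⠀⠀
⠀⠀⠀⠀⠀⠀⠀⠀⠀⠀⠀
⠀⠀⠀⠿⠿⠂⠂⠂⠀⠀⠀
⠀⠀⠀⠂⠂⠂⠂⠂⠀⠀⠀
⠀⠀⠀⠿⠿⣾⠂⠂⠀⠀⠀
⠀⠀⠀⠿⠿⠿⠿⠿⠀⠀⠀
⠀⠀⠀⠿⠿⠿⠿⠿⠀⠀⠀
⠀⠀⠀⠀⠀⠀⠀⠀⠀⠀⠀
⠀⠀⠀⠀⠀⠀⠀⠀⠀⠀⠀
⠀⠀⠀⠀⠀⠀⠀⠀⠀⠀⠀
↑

⠀⠀⠀⠀⠀⠀⠀⠀⠀⠀⠀
⠀⠀⠀⠀⠀⠀⠀⠀⠀⠀⠀
⠀⠀⠀⠀⠀⠀⠀⠀⠀⠀⠀
⠀⠀⠀⠿⠿⠿⠿⠿⠀⠀⠀
⠀⠀⠀⠿⠿⠂⠂⠂⠀⠀⠀
⠀⠀⠀⠂⠂⣾⠂⠂⠀⠀⠀
⠀⠀⠀⠿⠿⠂⠂⠂⠀⠀⠀
⠀⠀⠀⠿⠿⠿⠿⠿⠀⠀⠀
⠀⠀⠀⠿⠿⠿⠿⠿⠀⠀⠀
⠀⠀⠀⠀⠀⠀⠀⠀⠀⠀⠀
⠀⠀⠀⠀⠀⠀⠀⠀⠀⠀⠀

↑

⠀⠀⠀⠀⠀⠀⠀⠀⠀⠀⠀
⠀⠀⠀⠀⠀⠀⠀⠀⠀⠀⠀
⠀⠀⠀⠀⠀⠀⠀⠀⠀⠀⠀
⠀⠀⠀⠿⠿⠿⠿⠿⠀⠀⠀
⠀⠀⠀⠿⠿⠿⠿⠿⠀⠀⠀
⠀⠀⠀⠿⠿⣾⠂⠂⠀⠀⠀
⠀⠀⠀⠂⠂⠂⠂⠂⠀⠀⠀
⠀⠀⠀⠿⠿⠂⠂⠂⠀⠀⠀
⠀⠀⠀⠿⠿⠿⠿⠿⠀⠀⠀
⠀⠀⠀⠿⠿⠿⠿⠿⠀⠀⠀
⠀⠀⠀⠀⠀⠀⠀⠀⠀⠀⠀

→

⠀⠀⠀⠀⠀⠀⠀⠀⠀⠀⠀
⠀⠀⠀⠀⠀⠀⠀⠀⠀⠀⠀
⠀⠀⠀⠀⠀⠀⠀⠀⠀⠀⠀
⠀⠀⠿⠿⠿⠿⠿⠿⠀⠀⠀
⠀⠀⠿⠿⠿⠿⠿⠿⠀⠀⠀
⠀⠀⠿⠿⠂⣾⠂⠂⠀⠀⠀
⠀⠀⠂⠂⠂⠂⠂⠂⠀⠀⠀
⠀⠀⠿⠿⠂⠂⠂⠂⠀⠀⠀
⠀⠀⠿⠿⠿⠿⠿⠀⠀⠀⠀
⠀⠀⠿⠿⠿⠿⠿⠀⠀⠀⠀
⠀⠀⠀⠀⠀⠀⠀⠀⠀⠀⠀

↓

⠀⠀⠀⠀⠀⠀⠀⠀⠀⠀⠀
⠀⠀⠀⠀⠀⠀⠀⠀⠀⠀⠀
⠀⠀⠿⠿⠿⠿⠿⠿⠀⠀⠀
⠀⠀⠿⠿⠿⠿⠿⠿⠀⠀⠀
⠀⠀⠿⠿⠂⠂⠂⠂⠀⠀⠀
⠀⠀⠂⠂⠂⣾⠂⠂⠀⠀⠀
⠀⠀⠿⠿⠂⠂⠂⠂⠀⠀⠀
⠀⠀⠿⠿⠿⠿⠿⠿⠀⠀⠀
⠀⠀⠿⠿⠿⠿⠿⠀⠀⠀⠀
⠀⠀⠀⠀⠀⠀⠀⠀⠀⠀⠀
⠀⠀⠀⠀⠀⠀⠀⠀⠀⠀⠀

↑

⠀⠀⠀⠀⠀⠀⠀⠀⠀⠀⠀
⠀⠀⠀⠀⠀⠀⠀⠀⠀⠀⠀
⠀⠀⠀⠀⠀⠀⠀⠀⠀⠀⠀
⠀⠀⠿⠿⠿⠿⠿⠿⠀⠀⠀
⠀⠀⠿⠿⠿⠿⠿⠿⠀⠀⠀
⠀⠀⠿⠿⠂⣾⠂⠂⠀⠀⠀
⠀⠀⠂⠂⠂⠂⠂⠂⠀⠀⠀
⠀⠀⠿⠿⠂⠂⠂⠂⠀⠀⠀
⠀⠀⠿⠿⠿⠿⠿⠿⠀⠀⠀
⠀⠀⠿⠿⠿⠿⠿⠀⠀⠀⠀
⠀⠀⠀⠀⠀⠀⠀⠀⠀⠀⠀

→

⠀⠀⠀⠀⠀⠀⠀⠀⠀⠀⠀
⠀⠀⠀⠀⠀⠀⠀⠀⠀⠀⠀
⠀⠀⠀⠀⠀⠀⠀⠀⠀⠀⠀
⠀⠿⠿⠿⠿⠿⠿⠿⠀⠀⠀
⠀⠿⠿⠿⠿⠿⠿⠿⠀⠀⠀
⠀⠿⠿⠂⠂⣾⠂⠂⠀⠀⠀
⠀⠂⠂⠂⠂⠂⠂⠂⠀⠀⠀
⠀⠿⠿⠂⠂⠂⠂⠂⠀⠀⠀
⠀⠿⠿⠿⠿⠿⠿⠀⠀⠀⠀
⠀⠿⠿⠿⠿⠿⠀⠀⠀⠀⠀
⠀⠀⠀⠀⠀⠀⠀⠀⠀⠀⠀

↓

⠀⠀⠀⠀⠀⠀⠀⠀⠀⠀⠀
⠀⠀⠀⠀⠀⠀⠀⠀⠀⠀⠀
⠀⠿⠿⠿⠿⠿⠿⠿⠀⠀⠀
⠀⠿⠿⠿⠿⠿⠿⠿⠀⠀⠀
⠀⠿⠿⠂⠂⠂⠂⠂⠀⠀⠀
⠀⠂⠂⠂⠂⣾⠂⠂⠀⠀⠀
⠀⠿⠿⠂⠂⠂⠂⠂⠀⠀⠀
⠀⠿⠿⠿⠿⠿⠿⠿⠀⠀⠀
⠀⠿⠿⠿⠿⠿⠀⠀⠀⠀⠀
⠀⠀⠀⠀⠀⠀⠀⠀⠀⠀⠀
⠀⠀⠀⠀⠀⠀⠀⠀⠀⠀⠀

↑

⠀⠀⠀⠀⠀⠀⠀⠀⠀⠀⠀
⠀⠀⠀⠀⠀⠀⠀⠀⠀⠀⠀
⠀⠀⠀⠀⠀⠀⠀⠀⠀⠀⠀
⠀⠿⠿⠿⠿⠿⠿⠿⠀⠀⠀
⠀⠿⠿⠿⠿⠿⠿⠿⠀⠀⠀
⠀⠿⠿⠂⠂⣾⠂⠂⠀⠀⠀
⠀⠂⠂⠂⠂⠂⠂⠂⠀⠀⠀
⠀⠿⠿⠂⠂⠂⠂⠂⠀⠀⠀
⠀⠿⠿⠿⠿⠿⠿⠿⠀⠀⠀
⠀⠿⠿⠿⠿⠿⠀⠀⠀⠀⠀
⠀⠀⠀⠀⠀⠀⠀⠀⠀⠀⠀

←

⠀⠀⠀⠀⠀⠀⠀⠀⠀⠀⠀
⠀⠀⠀⠀⠀⠀⠀⠀⠀⠀⠀
⠀⠀⠀⠀⠀⠀⠀⠀⠀⠀⠀
⠀⠀⠿⠿⠿⠿⠿⠿⠿⠀⠀
⠀⠀⠿⠿⠿⠿⠿⠿⠿⠀⠀
⠀⠀⠿⠿⠂⣾⠂⠂⠂⠀⠀
⠀⠀⠂⠂⠂⠂⠂⠂⠂⠀⠀
⠀⠀⠿⠿⠂⠂⠂⠂⠂⠀⠀
⠀⠀⠿⠿⠿⠿⠿⠿⠿⠀⠀
⠀⠀⠿⠿⠿⠿⠿⠀⠀⠀⠀
⠀⠀⠀⠀⠀⠀⠀⠀⠀⠀⠀

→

⠀⠀⠀⠀⠀⠀⠀⠀⠀⠀⠀
⠀⠀⠀⠀⠀⠀⠀⠀⠀⠀⠀
⠀⠀⠀⠀⠀⠀⠀⠀⠀⠀⠀
⠀⠿⠿⠿⠿⠿⠿⠿⠀⠀⠀
⠀⠿⠿⠿⠿⠿⠿⠿⠀⠀⠀
⠀⠿⠿⠂⠂⣾⠂⠂⠀⠀⠀
⠀⠂⠂⠂⠂⠂⠂⠂⠀⠀⠀
⠀⠿⠿⠂⠂⠂⠂⠂⠀⠀⠀
⠀⠿⠿⠿⠿⠿⠿⠿⠀⠀⠀
⠀⠿⠿⠿⠿⠿⠀⠀⠀⠀⠀
⠀⠀⠀⠀⠀⠀⠀⠀⠀⠀⠀

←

⠀⠀⠀⠀⠀⠀⠀⠀⠀⠀⠀
⠀⠀⠀⠀⠀⠀⠀⠀⠀⠀⠀
⠀⠀⠀⠀⠀⠀⠀⠀⠀⠀⠀
⠀⠀⠿⠿⠿⠿⠿⠿⠿⠀⠀
⠀⠀⠿⠿⠿⠿⠿⠿⠿⠀⠀
⠀⠀⠿⠿⠂⣾⠂⠂⠂⠀⠀
⠀⠀⠂⠂⠂⠂⠂⠂⠂⠀⠀
⠀⠀⠿⠿⠂⠂⠂⠂⠂⠀⠀
⠀⠀⠿⠿⠿⠿⠿⠿⠿⠀⠀
⠀⠀⠿⠿⠿⠿⠿⠀⠀⠀⠀
⠀⠀⠀⠀⠀⠀⠀⠀⠀⠀⠀

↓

⠀⠀⠀⠀⠀⠀⠀⠀⠀⠀⠀
⠀⠀⠀⠀⠀⠀⠀⠀⠀⠀⠀
⠀⠀⠿⠿⠿⠿⠿⠿⠿⠀⠀
⠀⠀⠿⠿⠿⠿⠿⠿⠿⠀⠀
⠀⠀⠿⠿⠂⠂⠂⠂⠂⠀⠀
⠀⠀⠂⠂⠂⣾⠂⠂⠂⠀⠀
⠀⠀⠿⠿⠂⠂⠂⠂⠂⠀⠀
⠀⠀⠿⠿⠿⠿⠿⠿⠿⠀⠀
⠀⠀⠿⠿⠿⠿⠿⠀⠀⠀⠀
⠀⠀⠀⠀⠀⠀⠀⠀⠀⠀⠀
⠀⠀⠀⠀⠀⠀⠀⠀⠀⠀⠀

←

⠀⠀⠀⠀⠀⠀⠀⠀⠀⠀⠀
⠀⠀⠀⠀⠀⠀⠀⠀⠀⠀⠀
⠀⠀⠀⠿⠿⠿⠿⠿⠿⠿⠀
⠀⠀⠀⠿⠿⠿⠿⠿⠿⠿⠀
⠀⠀⠀⠿⠿⠂⠂⠂⠂⠂⠀
⠀⠀⠀⠂⠂⣾⠂⠂⠂⠂⠀
⠀⠀⠀⠿⠿⠂⠂⠂⠂⠂⠀
⠀⠀⠀⠿⠿⠿⠿⠿⠿⠿⠀
⠀⠀⠀⠿⠿⠿⠿⠿⠀⠀⠀
⠀⠀⠀⠀⠀⠀⠀⠀⠀⠀⠀
⠀⠀⠀⠀⠀⠀⠀⠀⠀⠀⠀

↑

⠀⠀⠀⠀⠀⠀⠀⠀⠀⠀⠀
⠀⠀⠀⠀⠀⠀⠀⠀⠀⠀⠀
⠀⠀⠀⠀⠀⠀⠀⠀⠀⠀⠀
⠀⠀⠀⠿⠿⠿⠿⠿⠿⠿⠀
⠀⠀⠀⠿⠿⠿⠿⠿⠿⠿⠀
⠀⠀⠀⠿⠿⣾⠂⠂⠂⠂⠀
⠀⠀⠀⠂⠂⠂⠂⠂⠂⠂⠀
⠀⠀⠀⠿⠿⠂⠂⠂⠂⠂⠀
⠀⠀⠀⠿⠿⠿⠿⠿⠿⠿⠀
⠀⠀⠀⠿⠿⠿⠿⠿⠀⠀⠀
⠀⠀⠀⠀⠀⠀⠀⠀⠀⠀⠀

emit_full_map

⠿⠿⠿⠿⠿⠿⠿
⠿⠿⠿⠿⠿⠿⠿
⠿⠿⣾⠂⠂⠂⠂
⠂⠂⠂⠂⠂⠂⠂
⠿⠿⠂⠂⠂⠂⠂
⠿⠿⠿⠿⠿⠿⠿
⠿⠿⠿⠿⠿⠀⠀

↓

⠀⠀⠀⠀⠀⠀⠀⠀⠀⠀⠀
⠀⠀⠀⠀⠀⠀⠀⠀⠀⠀⠀
⠀⠀⠀⠿⠿⠿⠿⠿⠿⠿⠀
⠀⠀⠀⠿⠿⠿⠿⠿⠿⠿⠀
⠀⠀⠀⠿⠿⠂⠂⠂⠂⠂⠀
⠀⠀⠀⠂⠂⣾⠂⠂⠂⠂⠀
⠀⠀⠀⠿⠿⠂⠂⠂⠂⠂⠀
⠀⠀⠀⠿⠿⠿⠿⠿⠿⠿⠀
⠀⠀⠀⠿⠿⠿⠿⠿⠀⠀⠀
⠀⠀⠀⠀⠀⠀⠀⠀⠀⠀⠀
⠀⠀⠀⠀⠀⠀⠀⠀⠀⠀⠀

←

⠀⠀⠀⠀⠀⠀⠀⠀⠀⠀⠀
⠀⠀⠀⠀⠀⠀⠀⠀⠀⠀⠀
⠀⠀⠀⠀⠿⠿⠿⠿⠿⠿⠿
⠀⠀⠀⠿⠿⠿⠿⠿⠿⠿⠿
⠀⠀⠀⠿⠿⠿⠂⠂⠂⠂⠂
⠀⠀⠀⠂⠂⣾⠂⠂⠂⠂⠂
⠀⠀⠀⠿⠿⠿⠂⠂⠂⠂⠂
⠀⠀⠀⠿⠿⠿⠿⠿⠿⠿⠿
⠀⠀⠀⠀⠿⠿⠿⠿⠿⠀⠀
⠀⠀⠀⠀⠀⠀⠀⠀⠀⠀⠀
⠀⠀⠀⠀⠀⠀⠀⠀⠀⠀⠀

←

⠀⠀⠀⠀⠀⠀⠀⠀⠀⠀⠀
⠀⠀⠀⠀⠀⠀⠀⠀⠀⠀⠀
⠀⠀⠀⠀⠀⠿⠿⠿⠿⠿⠿
⠀⠀⠀⠿⠿⠿⠿⠿⠿⠿⠿
⠀⠀⠀⠿⠿⠿⠿⠂⠂⠂⠂
⠀⠀⠀⠂⠂⣾⠂⠂⠂⠂⠂
⠀⠀⠀⠿⠿⠿⠿⠂⠂⠂⠂
⠀⠀⠀⠿⠿⠿⠿⠿⠿⠿⠿
⠀⠀⠀⠀⠀⠿⠿⠿⠿⠿⠀
⠀⠀⠀⠀⠀⠀⠀⠀⠀⠀⠀
⠀⠀⠀⠀⠀⠀⠀⠀⠀⠀⠀

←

⠀⠀⠀⠀⠀⠀⠀⠀⠀⠀⠀
⠀⠀⠀⠀⠀⠀⠀⠀⠀⠀⠀
⠀⠀⠀⠀⠀⠀⠿⠿⠿⠿⠿
⠀⠀⠀⠿⠿⠿⠿⠿⠿⠿⠿
⠀⠀⠀⠿⠿⠿⠿⠿⠂⠂⠂
⠀⠀⠀⠂⠂⣾⠂⠂⠂⠂⠂
⠀⠀⠀⠿⠿⠿⠿⠿⠂⠂⠂
⠀⠀⠀⠿⠿⠿⠿⠿⠿⠿⠿
⠀⠀⠀⠀⠀⠀⠿⠿⠿⠿⠿
⠀⠀⠀⠀⠀⠀⠀⠀⠀⠀⠀
⠀⠀⠀⠀⠀⠀⠀⠀⠀⠀⠀

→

⠀⠀⠀⠀⠀⠀⠀⠀⠀⠀⠀
⠀⠀⠀⠀⠀⠀⠀⠀⠀⠀⠀
⠀⠀⠀⠀⠀⠿⠿⠿⠿⠿⠿
⠀⠀⠿⠿⠿⠿⠿⠿⠿⠿⠿
⠀⠀⠿⠿⠿⠿⠿⠂⠂⠂⠂
⠀⠀⠂⠂⠂⣾⠂⠂⠂⠂⠂
⠀⠀⠿⠿⠿⠿⠿⠂⠂⠂⠂
⠀⠀⠿⠿⠿⠿⠿⠿⠿⠿⠿
⠀⠀⠀⠀⠀⠿⠿⠿⠿⠿⠀
⠀⠀⠀⠀⠀⠀⠀⠀⠀⠀⠀
⠀⠀⠀⠀⠀⠀⠀⠀⠀⠀⠀

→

⠀⠀⠀⠀⠀⠀⠀⠀⠀⠀⠀
⠀⠀⠀⠀⠀⠀⠀⠀⠀⠀⠀
⠀⠀⠀⠀⠿⠿⠿⠿⠿⠿⠿
⠀⠿⠿⠿⠿⠿⠿⠿⠿⠿⠿
⠀⠿⠿⠿⠿⠿⠂⠂⠂⠂⠂
⠀⠂⠂⠂⠂⣾⠂⠂⠂⠂⠂
⠀⠿⠿⠿⠿⠿⠂⠂⠂⠂⠂
⠀⠿⠿⠿⠿⠿⠿⠿⠿⠿⠿
⠀⠀⠀⠀⠿⠿⠿⠿⠿⠀⠀
⠀⠀⠀⠀⠀⠀⠀⠀⠀⠀⠀
⠀⠀⠀⠀⠀⠀⠀⠀⠀⠀⠀

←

⠀⠀⠀⠀⠀⠀⠀⠀⠀⠀⠀
⠀⠀⠀⠀⠀⠀⠀⠀⠀⠀⠀
⠀⠀⠀⠀⠀⠿⠿⠿⠿⠿⠿
⠀⠀⠿⠿⠿⠿⠿⠿⠿⠿⠿
⠀⠀⠿⠿⠿⠿⠿⠂⠂⠂⠂
⠀⠀⠂⠂⠂⣾⠂⠂⠂⠂⠂
⠀⠀⠿⠿⠿⠿⠿⠂⠂⠂⠂
⠀⠀⠿⠿⠿⠿⠿⠿⠿⠿⠿
⠀⠀⠀⠀⠀⠿⠿⠿⠿⠿⠀
⠀⠀⠀⠀⠀⠀⠀⠀⠀⠀⠀
⠀⠀⠀⠀⠀⠀⠀⠀⠀⠀⠀

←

⠀⠀⠀⠀⠀⠀⠀⠀⠀⠀⠀
⠀⠀⠀⠀⠀⠀⠀⠀⠀⠀⠀
⠀⠀⠀⠀⠀⠀⠿⠿⠿⠿⠿
⠀⠀⠀⠿⠿⠿⠿⠿⠿⠿⠿
⠀⠀⠀⠿⠿⠿⠿⠿⠂⠂⠂
⠀⠀⠀⠂⠂⣾⠂⠂⠂⠂⠂
⠀⠀⠀⠿⠿⠿⠿⠿⠂⠂⠂
⠀⠀⠀⠿⠿⠿⠿⠿⠿⠿⠿
⠀⠀⠀⠀⠀⠀⠿⠿⠿⠿⠿
⠀⠀⠀⠀⠀⠀⠀⠀⠀⠀⠀
⠀⠀⠀⠀⠀⠀⠀⠀⠀⠀⠀

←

⠀⠀⠀⠀⠀⠀⠀⠀⠀⠀⠀
⠀⠀⠀⠀⠀⠀⠀⠀⠀⠀⠀
⠀⠀⠀⠀⠀⠀⠀⠿⠿⠿⠿
⠀⠀⠀⠿⠿⠿⠿⠿⠿⠿⠿
⠀⠀⠀⠿⠿⠿⠿⠿⠿⠂⠂
⠀⠀⠀⠂⠂⣾⠂⠂⠂⠂⠂
⠀⠀⠀⠿⠿⠿⠿⠿⠿⠂⠂
⠀⠀⠀⠿⠿⠿⠿⠿⠿⠿⠿
⠀⠀⠀⠀⠀⠀⠀⠿⠿⠿⠿
⠀⠀⠀⠀⠀⠀⠀⠀⠀⠀⠀
⠀⠀⠀⠀⠀⠀⠀⠀⠀⠀⠀

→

⠀⠀⠀⠀⠀⠀⠀⠀⠀⠀⠀
⠀⠀⠀⠀⠀⠀⠀⠀⠀⠀⠀
⠀⠀⠀⠀⠀⠀⠿⠿⠿⠿⠿
⠀⠀⠿⠿⠿⠿⠿⠿⠿⠿⠿
⠀⠀⠿⠿⠿⠿⠿⠿⠂⠂⠂
⠀⠀⠂⠂⠂⣾⠂⠂⠂⠂⠂
⠀⠀⠿⠿⠿⠿⠿⠿⠂⠂⠂
⠀⠀⠿⠿⠿⠿⠿⠿⠿⠿⠿
⠀⠀⠀⠀⠀⠀⠿⠿⠿⠿⠿
⠀⠀⠀⠀⠀⠀⠀⠀⠀⠀⠀
⠀⠀⠀⠀⠀⠀⠀⠀⠀⠀⠀

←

⠀⠀⠀⠀⠀⠀⠀⠀⠀⠀⠀
⠀⠀⠀⠀⠀⠀⠀⠀⠀⠀⠀
⠀⠀⠀⠀⠀⠀⠀⠿⠿⠿⠿
⠀⠀⠀⠿⠿⠿⠿⠿⠿⠿⠿
⠀⠀⠀⠿⠿⠿⠿⠿⠿⠂⠂
⠀⠀⠀⠂⠂⣾⠂⠂⠂⠂⠂
⠀⠀⠀⠿⠿⠿⠿⠿⠿⠂⠂
⠀⠀⠀⠿⠿⠿⠿⠿⠿⠿⠿
⠀⠀⠀⠀⠀⠀⠀⠿⠿⠿⠿
⠀⠀⠀⠀⠀⠀⠀⠀⠀⠀⠀
⠀⠀⠀⠀⠀⠀⠀⠀⠀⠀⠀

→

⠀⠀⠀⠀⠀⠀⠀⠀⠀⠀⠀
⠀⠀⠀⠀⠀⠀⠀⠀⠀⠀⠀
⠀⠀⠀⠀⠀⠀⠿⠿⠿⠿⠿
⠀⠀⠿⠿⠿⠿⠿⠿⠿⠿⠿
⠀⠀⠿⠿⠿⠿⠿⠿⠂⠂⠂
⠀⠀⠂⠂⠂⣾⠂⠂⠂⠂⠂
⠀⠀⠿⠿⠿⠿⠿⠿⠂⠂⠂
⠀⠀⠿⠿⠿⠿⠿⠿⠿⠿⠿
⠀⠀⠀⠀⠀⠀⠿⠿⠿⠿⠿
⠀⠀⠀⠀⠀⠀⠀⠀⠀⠀⠀
⠀⠀⠀⠀⠀⠀⠀⠀⠀⠀⠀

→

⠀⠀⠀⠀⠀⠀⠀⠀⠀⠀⠀
⠀⠀⠀⠀⠀⠀⠀⠀⠀⠀⠀
⠀⠀⠀⠀⠀⠿⠿⠿⠿⠿⠿
⠀⠿⠿⠿⠿⠿⠿⠿⠿⠿⠿
⠀⠿⠿⠿⠿⠿⠿⠂⠂⠂⠂
⠀⠂⠂⠂⠂⣾⠂⠂⠂⠂⠂
⠀⠿⠿⠿⠿⠿⠿⠂⠂⠂⠂
⠀⠿⠿⠿⠿⠿⠿⠿⠿⠿⠿
⠀⠀⠀⠀⠀⠿⠿⠿⠿⠿⠀
⠀⠀⠀⠀⠀⠀⠀⠀⠀⠀⠀
⠀⠀⠀⠀⠀⠀⠀⠀⠀⠀⠀

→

⠀⠀⠀⠀⠀⠀⠀⠀⠀⠀⠀
⠀⠀⠀⠀⠀⠀⠀⠀⠀⠀⠀
⠀⠀⠀⠀⠿⠿⠿⠿⠿⠿⠿
⠿⠿⠿⠿⠿⠿⠿⠿⠿⠿⠿
⠿⠿⠿⠿⠿⠿⠂⠂⠂⠂⠂
⠂⠂⠂⠂⠂⣾⠂⠂⠂⠂⠂
⠿⠿⠿⠿⠿⠿⠂⠂⠂⠂⠂
⠿⠿⠿⠿⠿⠿⠿⠿⠿⠿⠿
⠀⠀⠀⠀⠿⠿⠿⠿⠿⠀⠀
⠀⠀⠀⠀⠀⠀⠀⠀⠀⠀⠀
⠀⠀⠀⠀⠀⠀⠀⠀⠀⠀⠀

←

⠀⠀⠀⠀⠀⠀⠀⠀⠀⠀⠀
⠀⠀⠀⠀⠀⠀⠀⠀⠀⠀⠀
⠀⠀⠀⠀⠀⠿⠿⠿⠿⠿⠿
⠀⠿⠿⠿⠿⠿⠿⠿⠿⠿⠿
⠀⠿⠿⠿⠿⠿⠿⠂⠂⠂⠂
⠀⠂⠂⠂⠂⣾⠂⠂⠂⠂⠂
⠀⠿⠿⠿⠿⠿⠿⠂⠂⠂⠂
⠀⠿⠿⠿⠿⠿⠿⠿⠿⠿⠿
⠀⠀⠀⠀⠀⠿⠿⠿⠿⠿⠀
⠀⠀⠀⠀⠀⠀⠀⠀⠀⠀⠀
⠀⠀⠀⠀⠀⠀⠀⠀⠀⠀⠀

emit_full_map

⠀⠀⠀⠀⠿⠿⠿⠿⠿⠿⠿
⠿⠿⠿⠿⠿⠿⠿⠿⠿⠿⠿
⠿⠿⠿⠿⠿⠿⠂⠂⠂⠂⠂
⠂⠂⠂⠂⣾⠂⠂⠂⠂⠂⠂
⠿⠿⠿⠿⠿⠿⠂⠂⠂⠂⠂
⠿⠿⠿⠿⠿⠿⠿⠿⠿⠿⠿
⠀⠀⠀⠀⠿⠿⠿⠿⠿⠀⠀


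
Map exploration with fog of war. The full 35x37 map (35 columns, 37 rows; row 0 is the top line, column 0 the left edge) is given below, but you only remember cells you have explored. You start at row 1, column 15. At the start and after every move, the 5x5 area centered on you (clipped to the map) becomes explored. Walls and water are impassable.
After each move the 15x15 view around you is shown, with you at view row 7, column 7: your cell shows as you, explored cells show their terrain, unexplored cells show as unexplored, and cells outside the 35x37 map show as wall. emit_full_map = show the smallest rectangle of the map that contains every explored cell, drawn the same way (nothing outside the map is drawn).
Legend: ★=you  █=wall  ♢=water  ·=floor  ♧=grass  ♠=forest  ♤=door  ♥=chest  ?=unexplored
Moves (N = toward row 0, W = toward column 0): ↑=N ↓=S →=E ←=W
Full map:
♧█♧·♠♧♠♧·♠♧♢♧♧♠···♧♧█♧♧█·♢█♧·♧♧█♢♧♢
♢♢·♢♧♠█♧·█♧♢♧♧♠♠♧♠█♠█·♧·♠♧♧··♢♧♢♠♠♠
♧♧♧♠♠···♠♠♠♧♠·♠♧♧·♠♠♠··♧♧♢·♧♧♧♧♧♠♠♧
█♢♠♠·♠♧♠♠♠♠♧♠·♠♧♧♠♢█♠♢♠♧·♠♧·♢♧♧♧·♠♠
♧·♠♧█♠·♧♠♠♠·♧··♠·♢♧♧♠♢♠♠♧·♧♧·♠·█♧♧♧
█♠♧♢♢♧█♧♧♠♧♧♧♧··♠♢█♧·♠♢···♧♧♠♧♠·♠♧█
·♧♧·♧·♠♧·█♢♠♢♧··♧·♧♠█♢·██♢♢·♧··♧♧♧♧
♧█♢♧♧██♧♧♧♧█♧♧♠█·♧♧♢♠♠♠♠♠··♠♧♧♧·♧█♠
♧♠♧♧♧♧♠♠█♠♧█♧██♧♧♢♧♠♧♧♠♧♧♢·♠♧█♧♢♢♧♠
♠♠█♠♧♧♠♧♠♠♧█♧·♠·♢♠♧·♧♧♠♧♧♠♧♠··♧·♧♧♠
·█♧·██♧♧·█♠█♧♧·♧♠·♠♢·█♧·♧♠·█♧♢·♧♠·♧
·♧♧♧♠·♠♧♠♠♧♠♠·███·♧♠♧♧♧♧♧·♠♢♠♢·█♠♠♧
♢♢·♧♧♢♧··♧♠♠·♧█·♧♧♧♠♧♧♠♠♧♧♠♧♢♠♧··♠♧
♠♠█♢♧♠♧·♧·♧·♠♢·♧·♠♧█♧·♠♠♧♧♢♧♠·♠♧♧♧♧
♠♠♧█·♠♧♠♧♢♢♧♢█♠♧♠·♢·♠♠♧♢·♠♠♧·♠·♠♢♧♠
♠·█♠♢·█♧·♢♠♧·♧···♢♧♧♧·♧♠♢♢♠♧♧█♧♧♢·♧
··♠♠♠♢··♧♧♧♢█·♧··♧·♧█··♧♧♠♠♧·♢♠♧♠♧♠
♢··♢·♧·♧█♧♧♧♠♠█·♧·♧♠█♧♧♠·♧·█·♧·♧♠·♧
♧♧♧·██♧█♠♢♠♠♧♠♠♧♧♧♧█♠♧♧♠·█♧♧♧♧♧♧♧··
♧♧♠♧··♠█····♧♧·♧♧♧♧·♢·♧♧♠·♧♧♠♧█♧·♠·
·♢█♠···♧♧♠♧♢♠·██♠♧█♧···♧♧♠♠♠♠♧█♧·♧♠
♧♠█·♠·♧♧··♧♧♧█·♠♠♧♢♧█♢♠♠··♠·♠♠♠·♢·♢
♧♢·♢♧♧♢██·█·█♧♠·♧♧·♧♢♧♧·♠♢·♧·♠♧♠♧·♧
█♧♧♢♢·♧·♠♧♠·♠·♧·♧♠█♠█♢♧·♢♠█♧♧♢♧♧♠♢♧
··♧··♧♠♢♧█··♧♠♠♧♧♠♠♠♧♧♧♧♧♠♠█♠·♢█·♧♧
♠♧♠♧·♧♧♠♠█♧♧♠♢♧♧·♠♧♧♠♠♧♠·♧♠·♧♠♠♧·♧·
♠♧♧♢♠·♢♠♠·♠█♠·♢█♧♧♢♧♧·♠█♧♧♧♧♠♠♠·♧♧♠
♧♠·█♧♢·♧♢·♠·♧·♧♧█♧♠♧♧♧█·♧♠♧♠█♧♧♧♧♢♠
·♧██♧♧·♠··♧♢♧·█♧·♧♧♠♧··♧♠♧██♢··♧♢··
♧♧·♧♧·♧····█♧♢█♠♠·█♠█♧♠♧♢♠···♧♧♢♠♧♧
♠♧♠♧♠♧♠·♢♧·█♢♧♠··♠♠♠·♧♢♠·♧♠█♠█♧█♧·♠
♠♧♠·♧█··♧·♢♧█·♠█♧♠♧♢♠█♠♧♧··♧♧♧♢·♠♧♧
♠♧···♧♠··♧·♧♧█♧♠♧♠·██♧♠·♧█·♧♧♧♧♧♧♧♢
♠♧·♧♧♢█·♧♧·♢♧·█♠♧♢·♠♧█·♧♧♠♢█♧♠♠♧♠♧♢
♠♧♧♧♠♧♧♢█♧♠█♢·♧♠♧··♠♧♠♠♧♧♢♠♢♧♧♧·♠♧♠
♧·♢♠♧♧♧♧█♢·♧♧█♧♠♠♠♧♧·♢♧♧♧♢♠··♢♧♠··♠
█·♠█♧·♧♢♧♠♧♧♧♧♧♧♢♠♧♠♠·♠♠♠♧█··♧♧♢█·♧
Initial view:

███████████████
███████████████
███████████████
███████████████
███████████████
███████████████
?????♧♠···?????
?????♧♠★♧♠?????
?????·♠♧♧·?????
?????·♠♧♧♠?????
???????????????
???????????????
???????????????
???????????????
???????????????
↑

███████████████
███████████████
███████████████
███████████████
███████████████
███████████████
███████████████
?????♧♠★··?????
?????♧♠♠♧♠?????
?????·♠♧♧·?????
?????·♠♧♧♠?????
???????????????
???????????????
???????????????
???????????????

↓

███████████████
███████████████
███████████████
███████████████
███████████████
███████████████
?????♧♠···?????
?????♧♠★♧♠?????
?????·♠♧♧·?????
?????·♠♧♧♠?????
???????????????
???????????????
???????????????
???????????????
???????????????

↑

███████████████
███████████████
███████████████
███████████████
███████████████
███████████████
███████████████
?????♧♠★··?????
?????♧♠♠♧♠?????
?????·♠♧♧·?????
?????·♠♧♧♠?????
???????????????
???????????????
???????????????
???????????????

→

███████████████
███████████████
███████████████
███████████████
███████████████
███████████████
███████████████
????♧♠·★·♧?????
????♧♠♠♧♠█?????
????·♠♧♧·♠?????
????·♠♧♧♠??????
???????????????
???????????????
???????????????
???????????????

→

███████████████
███████████████
███████████████
███████████████
███████████████
███████████████
███████████████
???♧♠··★♧♧?????
???♧♠♠♧♠█♠?????
???·♠♧♧·♠♠?????
???·♠♧♧♠???????
???????????????
???????????????
???????????????
???????????????

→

███████████████
███████████████
███████████████
███████████████
███████████████
███████████████
███████████████
??♧♠···★♧█?????
??♧♠♠♧♠█♠█?????
??·♠♧♧·♠♠♠?????
??·♠♧♧♠????????
???????????????
???????????????
???????????????
???????????????

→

███████████████
███████████████
███████████████
███████████████
███████████████
███████████████
███████████████
?♧♠···♧★█♧?????
?♧♠♠♧♠█♠█·?????
?·♠♧♧·♠♠♠·?????
?·♠♧♧♠?????????
???????????????
???????????????
???????????????
???????????????

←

███████████████
███████████████
███████████████
███████████████
███████████████
███████████████
███████████████
??♧♠···★♧█♧????
??♧♠♠♧♠█♠█·????
??·♠♧♧·♠♠♠·????
??·♠♧♧♠????????
???????????????
???????????????
???????????????
???????????????

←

███████████████
███████████████
███████████████
███████████████
███████████████
███████████████
███████████████
???♧♠··★♧♧█♧???
???♧♠♠♧♠█♠█·???
???·♠♧♧·♠♠♠·???
???·♠♧♧♠???????
???????????????
???????????????
???????????????
???????????????

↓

███████████████
███████████████
███████████████
███████████████
███████████████
███████████████
???♧♠···♧♧█♧???
???♧♠♠♧★█♠█·???
???·♠♧♧·♠♠♠·???
???·♠♧♧♠♢█?????
???????????????
???????????????
???????????????
???????????????
???????????????

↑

███████████████
███████████████
███████████████
███████████████
███████████████
███████████████
███████████████
???♧♠··★♧♧█♧???
???♧♠♠♧♠█♠█·???
???·♠♧♧·♠♠♠·???
???·♠♧♧♠♢█?????
???????????????
???????????????
???????????????
???????????????

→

███████████████
███████████████
███████████████
███████████████
███████████████
███████████████
███████████████
??♧♠···★♧█♧????
??♧♠♠♧♠█♠█·????
??·♠♧♧·♠♠♠·????
??·♠♧♧♠♢█??????
???????????????
???????????????
???????????????
???????????????

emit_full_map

♧♠···★♧█♧
♧♠♠♧♠█♠█·
·♠♧♧·♠♠♠·
·♠♧♧♠♢█??

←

███████████████
███████████████
███████████████
███████████████
███████████████
███████████████
███████████████
???♧♠··★♧♧█♧???
???♧♠♠♧♠█♠█·???
???·♠♧♧·♠♠♠·???
???·♠♧♧♠♢█?????
???????????????
???????????????
???????????????
???????????????

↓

███████████████
███████████████
███████████████
███████████████
███████████████
███████████████
???♧♠···♧♧█♧???
???♧♠♠♧★█♠█·???
???·♠♧♧·♠♠♠·???
???·♠♧♧♠♢█?????
???????????????
???????????????
???????????????
???????????????
???????????????

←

███████████████
███████████████
███████████████
███████████████
███████████████
███████████████
????♧♠···♧♧█♧??
????♧♠♠★♠█♠█·??
????·♠♧♧·♠♠♠·??
????·♠♧♧♠♢█????
???????????????
???????????????
???????????????
???????????????
???????????????

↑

███████████████
███████████████
███████████████
███████████████
███████████████
███████████████
███████████████
????♧♠·★·♧♧█♧??
????♧♠♠♧♠█♠█·??
????·♠♧♧·♠♠♠·??
????·♠♧♧♠♢█????
???????????????
???????????????
???????????????
???????????????

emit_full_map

♧♠·★·♧♧█♧
♧♠♠♧♠█♠█·
·♠♧♧·♠♠♠·
·♠♧♧♠♢█??


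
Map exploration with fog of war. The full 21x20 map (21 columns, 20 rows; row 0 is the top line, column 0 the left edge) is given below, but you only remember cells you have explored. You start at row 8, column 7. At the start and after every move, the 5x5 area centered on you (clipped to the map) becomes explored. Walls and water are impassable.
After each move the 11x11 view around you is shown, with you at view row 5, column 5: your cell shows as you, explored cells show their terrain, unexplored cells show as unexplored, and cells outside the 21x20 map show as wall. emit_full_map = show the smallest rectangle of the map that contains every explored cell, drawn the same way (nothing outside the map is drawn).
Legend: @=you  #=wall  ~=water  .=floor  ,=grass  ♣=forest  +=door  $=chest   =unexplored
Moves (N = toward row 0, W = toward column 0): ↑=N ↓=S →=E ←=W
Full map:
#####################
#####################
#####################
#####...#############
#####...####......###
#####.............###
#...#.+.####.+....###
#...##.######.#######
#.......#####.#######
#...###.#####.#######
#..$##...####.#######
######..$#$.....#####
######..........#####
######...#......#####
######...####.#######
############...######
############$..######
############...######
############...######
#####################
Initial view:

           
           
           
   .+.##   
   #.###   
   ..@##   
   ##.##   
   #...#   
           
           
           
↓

           
           
   .+.##   
   #.###   
   ...##   
   ##@##   
   #...#   
   #..$#   
           
           
           

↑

           
           
           
   .+.##   
   #.###   
   ..@##   
   ##.##   
   #...#   
   #..$#   
           
           

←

           
           
           
   #.+.##  
   ##.###  
   ..@.##  
   ###.##  
   ##...#  
    #..$#  
           
           

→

           
           
           
  #.+.##   
  ##.###   
  ...@##   
  ###.##   
  ##...#   
   #..$#   
           
           

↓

           
           
  #.+.##   
  ##.###   
  ....##   
  ###@##   
  ##...#   
   #..$#   
           
           
           

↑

           
           
           
  #.+.##   
  ##.###   
  ...@##   
  ###.##   
  ##...#   
   #..$#   
           
           

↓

           
           
  #.+.##   
  ##.###   
  ....##   
  ###@##   
  ##...#   
   #..$#   
           
           
           


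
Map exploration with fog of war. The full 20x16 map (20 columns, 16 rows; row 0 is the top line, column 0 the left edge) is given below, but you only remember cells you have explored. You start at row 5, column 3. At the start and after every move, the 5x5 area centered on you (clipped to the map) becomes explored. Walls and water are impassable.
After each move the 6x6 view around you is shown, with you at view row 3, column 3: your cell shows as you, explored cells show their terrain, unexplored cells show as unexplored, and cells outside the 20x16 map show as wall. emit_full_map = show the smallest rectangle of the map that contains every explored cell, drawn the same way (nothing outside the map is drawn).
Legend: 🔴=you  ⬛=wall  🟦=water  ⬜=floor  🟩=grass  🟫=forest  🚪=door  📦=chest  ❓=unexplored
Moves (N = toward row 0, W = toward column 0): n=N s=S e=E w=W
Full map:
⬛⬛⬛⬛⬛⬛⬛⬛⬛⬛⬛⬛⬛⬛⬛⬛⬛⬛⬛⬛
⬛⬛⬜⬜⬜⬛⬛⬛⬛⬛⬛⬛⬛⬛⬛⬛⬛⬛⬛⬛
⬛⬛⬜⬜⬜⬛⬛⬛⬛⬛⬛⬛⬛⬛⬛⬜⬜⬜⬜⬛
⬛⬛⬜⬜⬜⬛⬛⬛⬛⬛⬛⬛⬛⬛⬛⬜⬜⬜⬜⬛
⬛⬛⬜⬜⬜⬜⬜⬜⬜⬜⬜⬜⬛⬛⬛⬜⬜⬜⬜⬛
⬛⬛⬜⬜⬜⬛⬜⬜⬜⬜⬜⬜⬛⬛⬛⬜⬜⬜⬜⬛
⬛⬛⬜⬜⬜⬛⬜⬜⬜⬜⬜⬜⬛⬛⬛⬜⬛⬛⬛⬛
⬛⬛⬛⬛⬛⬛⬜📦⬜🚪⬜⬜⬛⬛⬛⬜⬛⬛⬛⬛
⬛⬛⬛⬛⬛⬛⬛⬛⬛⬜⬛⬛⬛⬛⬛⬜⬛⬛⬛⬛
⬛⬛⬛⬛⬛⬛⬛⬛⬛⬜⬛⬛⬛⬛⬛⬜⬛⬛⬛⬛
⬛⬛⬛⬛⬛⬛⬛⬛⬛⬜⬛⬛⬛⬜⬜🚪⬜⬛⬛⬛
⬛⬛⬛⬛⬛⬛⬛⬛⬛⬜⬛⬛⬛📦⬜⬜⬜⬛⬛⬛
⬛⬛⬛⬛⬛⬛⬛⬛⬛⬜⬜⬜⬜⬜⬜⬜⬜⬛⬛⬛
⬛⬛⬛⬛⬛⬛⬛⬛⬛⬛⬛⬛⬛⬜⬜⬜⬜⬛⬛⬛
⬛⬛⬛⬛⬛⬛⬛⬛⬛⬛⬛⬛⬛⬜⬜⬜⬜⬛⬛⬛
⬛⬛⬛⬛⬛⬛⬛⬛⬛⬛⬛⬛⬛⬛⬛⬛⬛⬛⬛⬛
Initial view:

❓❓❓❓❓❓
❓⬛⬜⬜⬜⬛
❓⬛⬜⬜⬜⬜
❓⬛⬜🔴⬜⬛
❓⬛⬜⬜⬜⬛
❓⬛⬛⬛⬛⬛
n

❓❓❓❓❓❓
❓⬛⬜⬜⬜⬛
❓⬛⬜⬜⬜⬛
❓⬛⬜🔴⬜⬜
❓⬛⬜⬜⬜⬛
❓⬛⬜⬜⬜⬛

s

❓⬛⬜⬜⬜⬛
❓⬛⬜⬜⬜⬛
❓⬛⬜⬜⬜⬜
❓⬛⬜🔴⬜⬛
❓⬛⬜⬜⬜⬛
❓⬛⬛⬛⬛⬛

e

⬛⬜⬜⬜⬛❓
⬛⬜⬜⬜⬛⬛
⬛⬜⬜⬜⬜⬜
⬛⬜⬜🔴⬛⬜
⬛⬜⬜⬜⬛⬜
⬛⬛⬛⬛⬛⬜

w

❓⬛⬜⬜⬜⬛
❓⬛⬜⬜⬜⬛
❓⬛⬜⬜⬜⬜
❓⬛⬜🔴⬜⬛
❓⬛⬜⬜⬜⬛
❓⬛⬛⬛⬛⬛

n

❓❓❓❓❓❓
❓⬛⬜⬜⬜⬛
❓⬛⬜⬜⬜⬛
❓⬛⬜🔴⬜⬜
❓⬛⬜⬜⬜⬛
❓⬛⬜⬜⬜⬛

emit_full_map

⬛⬜⬜⬜⬛❓
⬛⬜⬜⬜⬛⬛
⬛⬜🔴⬜⬜⬜
⬛⬜⬜⬜⬛⬜
⬛⬜⬜⬜⬛⬜
⬛⬛⬛⬛⬛⬜

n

❓❓❓❓❓❓
❓⬛⬜⬜⬜⬛
❓⬛⬜⬜⬜⬛
❓⬛⬜🔴⬜⬛
❓⬛⬜⬜⬜⬜
❓⬛⬜⬜⬜⬛

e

❓❓❓❓❓❓
⬛⬜⬜⬜⬛⬛
⬛⬜⬜⬜⬛⬛
⬛⬜⬜🔴⬛⬛
⬛⬜⬜⬜⬜⬜
⬛⬜⬜⬜⬛⬜

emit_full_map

⬛⬜⬜⬜⬛⬛
⬛⬜⬜⬜⬛⬛
⬛⬜⬜🔴⬛⬛
⬛⬜⬜⬜⬜⬜
⬛⬜⬜⬜⬛⬜
⬛⬜⬜⬜⬛⬜
⬛⬛⬛⬛⬛⬜


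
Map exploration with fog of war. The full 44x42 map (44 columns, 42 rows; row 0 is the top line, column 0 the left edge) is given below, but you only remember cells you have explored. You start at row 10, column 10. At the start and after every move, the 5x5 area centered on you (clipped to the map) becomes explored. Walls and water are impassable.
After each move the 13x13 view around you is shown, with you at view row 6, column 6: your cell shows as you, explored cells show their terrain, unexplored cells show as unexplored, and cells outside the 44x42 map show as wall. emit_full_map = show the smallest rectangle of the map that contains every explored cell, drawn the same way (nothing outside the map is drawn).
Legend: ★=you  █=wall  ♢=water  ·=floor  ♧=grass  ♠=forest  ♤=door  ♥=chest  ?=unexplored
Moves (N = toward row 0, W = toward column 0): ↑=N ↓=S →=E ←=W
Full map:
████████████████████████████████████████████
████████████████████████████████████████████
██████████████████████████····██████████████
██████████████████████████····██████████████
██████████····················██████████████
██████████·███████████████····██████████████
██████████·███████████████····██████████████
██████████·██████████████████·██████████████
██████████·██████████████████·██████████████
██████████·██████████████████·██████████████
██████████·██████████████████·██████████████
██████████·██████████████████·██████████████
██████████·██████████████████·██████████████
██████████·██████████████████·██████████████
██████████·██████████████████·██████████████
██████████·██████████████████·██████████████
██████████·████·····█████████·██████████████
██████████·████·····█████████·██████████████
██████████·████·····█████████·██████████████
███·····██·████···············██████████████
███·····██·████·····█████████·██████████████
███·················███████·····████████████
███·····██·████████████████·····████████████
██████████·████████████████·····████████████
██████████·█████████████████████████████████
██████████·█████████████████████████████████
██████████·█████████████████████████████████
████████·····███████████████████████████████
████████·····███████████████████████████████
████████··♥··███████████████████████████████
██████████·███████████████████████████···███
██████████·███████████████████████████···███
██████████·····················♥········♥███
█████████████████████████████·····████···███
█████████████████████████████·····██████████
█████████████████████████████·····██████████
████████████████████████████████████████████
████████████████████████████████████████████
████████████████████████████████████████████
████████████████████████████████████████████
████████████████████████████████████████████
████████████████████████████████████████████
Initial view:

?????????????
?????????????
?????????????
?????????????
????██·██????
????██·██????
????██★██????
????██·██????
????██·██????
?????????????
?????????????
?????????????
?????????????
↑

?????????????
?????????????
?????????????
?????????????
????██·██????
????██·██????
????██★██????
????██·██????
????██·██????
????██·██????
?????????????
?????????????
?????????????

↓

?????????????
?????????????
?????????????
????██·██????
????██·██????
????██·██????
????██★██????
????██·██????
????██·██????
?????????????
?????????????
?????????????
?????????????

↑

?????????????
?????????????
?????????????
?????????????
????██·██????
????██·██????
????██★██????
????██·██????
????██·██????
????██·██????
?????????????
?????????????
?????????????

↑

?????????????
?????????????
?????????????
?????????????
????██·██????
????██·██????
????██★██????
????██·██????
????██·██????
????██·██????
????██·██????
?????????????
?????????????

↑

?????????????
?????????????
?????????????
?????????????
????██·██????
????██·██????
????██★██????
????██·██????
????██·██????
????██·██????
????██·██????
????██·██????
?????????????

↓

?????????????
?????????????
?????????????
????██·██????
????██·██????
????██·██????
????██★██????
????██·██????
????██·██????
????██·██????
????██·██????
?????????????
?????????????

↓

?????????????
?????????????
????██·██????
????██·██????
????██·██????
????██·██????
????██★██????
????██·██????
????██·██????
????██·██????
?????????????
?????????????
?????????????

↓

?????????????
????██·██????
????██·██????
????██·██????
????██·██????
????██·██????
????██★██????
????██·██????
????██·██????
?????????????
?????????????
?????????????
?????????????

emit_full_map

██·██
██·██
██·██
██·██
██·██
██★██
██·██
██·██

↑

?????????????
?????????????
????██·██????
????██·██????
????██·██????
????██·██????
????██★██????
????██·██????
????██·██????
????██·██????
?????????????
?????????????
?????????????

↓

?????????????
????██·██????
????██·██????
????██·██????
????██·██????
????██·██????
????██★██????
????██·██????
????██·██????
?????????????
?????????????
?????????????
?????????????

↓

????██·██????
????██·██????
????██·██????
????██·██????
????██·██????
????██·██????
????██★██????
????██·██????
????██·██????
?????????????
?????????????
?????????????
?????????????

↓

????██·██????
????██·██????
????██·██????
????██·██????
????██·██????
????██·██????
????██★██????
????██·██????
????██·██????
?????????????
?????????????
?????????????
?????????????
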